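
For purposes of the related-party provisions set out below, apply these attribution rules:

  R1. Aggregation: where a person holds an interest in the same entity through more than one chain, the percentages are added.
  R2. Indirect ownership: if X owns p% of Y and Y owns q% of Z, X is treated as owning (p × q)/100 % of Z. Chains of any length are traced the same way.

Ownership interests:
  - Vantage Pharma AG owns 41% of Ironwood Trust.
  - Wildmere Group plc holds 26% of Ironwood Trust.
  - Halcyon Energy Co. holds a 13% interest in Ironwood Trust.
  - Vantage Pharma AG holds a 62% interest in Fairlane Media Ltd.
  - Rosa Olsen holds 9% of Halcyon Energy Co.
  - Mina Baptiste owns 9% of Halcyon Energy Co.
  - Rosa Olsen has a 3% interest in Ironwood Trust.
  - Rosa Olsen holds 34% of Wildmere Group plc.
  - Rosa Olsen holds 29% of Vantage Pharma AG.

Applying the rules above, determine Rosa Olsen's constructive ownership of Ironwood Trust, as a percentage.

Chain via Wildmere Group plc (R2): 34% × 26% = 8.84% of Ironwood Trust.
Chain via Vantage Pharma AG (R2): 29% × 41% = 11.89% of Ironwood Trust.
Chain via Halcyon Energy Co. (R2): 9% × 13% = 1.17% of Ironwood Trust.
Direct interest in Ironwood Trust: 3%.
Aggregating (R1): 8.84% + 11.89% + 1.17% + 3% = 24.9%.

24.9%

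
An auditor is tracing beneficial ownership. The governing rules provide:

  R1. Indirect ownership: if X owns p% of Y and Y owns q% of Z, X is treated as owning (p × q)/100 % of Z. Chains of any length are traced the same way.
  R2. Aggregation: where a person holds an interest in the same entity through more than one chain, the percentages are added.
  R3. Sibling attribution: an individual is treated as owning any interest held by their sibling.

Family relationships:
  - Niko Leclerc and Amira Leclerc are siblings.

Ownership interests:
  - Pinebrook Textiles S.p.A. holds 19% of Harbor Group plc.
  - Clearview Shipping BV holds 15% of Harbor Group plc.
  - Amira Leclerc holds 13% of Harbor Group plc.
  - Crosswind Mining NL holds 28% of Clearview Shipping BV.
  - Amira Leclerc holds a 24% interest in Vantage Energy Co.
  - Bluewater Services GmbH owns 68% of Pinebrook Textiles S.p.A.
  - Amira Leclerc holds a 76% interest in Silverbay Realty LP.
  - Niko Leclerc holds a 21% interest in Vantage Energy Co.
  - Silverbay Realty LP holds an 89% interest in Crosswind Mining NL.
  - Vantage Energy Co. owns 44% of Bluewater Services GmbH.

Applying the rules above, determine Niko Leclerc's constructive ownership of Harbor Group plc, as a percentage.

18.39904%

By sibling attribution (R3), Niko Leclerc is treated as also owning Amira Leclerc's interest in Vantage Energy Co, giving 21% + 24% = 45%.
By sibling attribution (R3), Niko Leclerc is treated as owning Amira Leclerc's 76% interest in Silverbay Realty LP.
By sibling attribution (R3), Niko Leclerc is treated as owning Amira Leclerc's 13% interest in Harbor Group plc.
Chain via Vantage Energy Co. → Bluewater Services GmbH → Pinebrook Textiles S.p.A. (R1): 45% × 44% × 68% × 19% = 2.55816% of Harbor Group plc.
Chain via Silverbay Realty LP → Crosswind Mining NL → Clearview Shipping BV (R1): 76% × 89% × 28% × 15% = 2.84088% of Harbor Group plc.
Direct interest in Harbor Group plc: 13%.
Aggregating (R2): 2.55816% + 2.84088% + 13% = 18.39904%.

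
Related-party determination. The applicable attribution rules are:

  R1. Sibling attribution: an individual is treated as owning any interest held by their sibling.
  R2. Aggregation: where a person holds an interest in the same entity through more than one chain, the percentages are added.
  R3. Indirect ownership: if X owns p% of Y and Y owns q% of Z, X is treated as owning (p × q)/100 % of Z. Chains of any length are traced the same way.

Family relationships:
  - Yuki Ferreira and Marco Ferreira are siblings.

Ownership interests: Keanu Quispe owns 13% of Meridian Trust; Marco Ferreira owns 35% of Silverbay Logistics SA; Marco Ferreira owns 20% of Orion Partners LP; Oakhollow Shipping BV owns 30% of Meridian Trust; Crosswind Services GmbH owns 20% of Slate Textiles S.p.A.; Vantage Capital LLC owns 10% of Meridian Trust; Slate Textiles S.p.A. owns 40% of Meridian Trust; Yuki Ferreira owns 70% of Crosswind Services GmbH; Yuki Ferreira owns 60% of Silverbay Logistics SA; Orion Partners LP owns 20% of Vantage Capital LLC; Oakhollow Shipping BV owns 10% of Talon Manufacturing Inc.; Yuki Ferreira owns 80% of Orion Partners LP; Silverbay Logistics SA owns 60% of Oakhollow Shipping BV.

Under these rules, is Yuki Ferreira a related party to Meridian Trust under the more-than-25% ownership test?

By sibling attribution (R1), Yuki Ferreira is treated as also owning Marco Ferreira's interest in Orion Partners LP, giving 80% + 20% = 100%.
By sibling attribution (R1), Yuki Ferreira is treated as also owning Marco Ferreira's interest in Silverbay Logistics SA, giving 60% + 35% = 95%.
Chain via Orion Partners LP → Vantage Capital LLC (R3): 100% × 20% × 10% = 2% of Meridian Trust.
Chain via Silverbay Logistics SA → Oakhollow Shipping BV (R3): 95% × 60% × 30% = 17.1% of Meridian Trust.
Chain via Crosswind Services GmbH → Slate Textiles S.p.A. (R3): 70% × 20% × 40% = 5.6% of Meridian Trust.
Aggregating (R2): 2% + 17.1% + 5.6% = 24.7%.
24.7% does not exceed the 25% threshold, so Yuki is not a related party to Meridian Trust.

No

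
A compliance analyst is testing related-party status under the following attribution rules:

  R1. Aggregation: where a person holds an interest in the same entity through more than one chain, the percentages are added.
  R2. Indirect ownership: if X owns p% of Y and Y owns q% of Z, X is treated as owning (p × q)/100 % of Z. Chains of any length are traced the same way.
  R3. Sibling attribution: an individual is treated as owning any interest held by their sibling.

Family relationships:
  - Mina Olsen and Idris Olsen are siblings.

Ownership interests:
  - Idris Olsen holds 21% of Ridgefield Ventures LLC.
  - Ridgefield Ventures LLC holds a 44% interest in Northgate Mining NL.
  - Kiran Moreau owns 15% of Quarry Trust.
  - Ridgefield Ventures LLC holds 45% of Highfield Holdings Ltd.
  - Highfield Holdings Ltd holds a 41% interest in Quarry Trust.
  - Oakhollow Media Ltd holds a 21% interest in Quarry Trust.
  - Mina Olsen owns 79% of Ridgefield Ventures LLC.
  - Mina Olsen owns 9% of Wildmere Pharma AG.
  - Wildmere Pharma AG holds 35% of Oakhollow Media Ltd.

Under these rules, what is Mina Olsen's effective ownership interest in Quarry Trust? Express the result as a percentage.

By sibling attribution (R3), Mina Olsen is treated as also owning Idris Olsen's interest in Ridgefield Ventures LLC, giving 79% + 21% = 100%.
Chain via Ridgefield Ventures LLC → Highfield Holdings Ltd (R2): 100% × 45% × 41% = 18.45% of Quarry Trust.
Chain via Wildmere Pharma AG → Oakhollow Media Ltd (R2): 9% × 35% × 21% = 0.6615% of Quarry Trust.
Aggregating (R1): 18.45% + 0.6615% = 19.1115%.

19.1115%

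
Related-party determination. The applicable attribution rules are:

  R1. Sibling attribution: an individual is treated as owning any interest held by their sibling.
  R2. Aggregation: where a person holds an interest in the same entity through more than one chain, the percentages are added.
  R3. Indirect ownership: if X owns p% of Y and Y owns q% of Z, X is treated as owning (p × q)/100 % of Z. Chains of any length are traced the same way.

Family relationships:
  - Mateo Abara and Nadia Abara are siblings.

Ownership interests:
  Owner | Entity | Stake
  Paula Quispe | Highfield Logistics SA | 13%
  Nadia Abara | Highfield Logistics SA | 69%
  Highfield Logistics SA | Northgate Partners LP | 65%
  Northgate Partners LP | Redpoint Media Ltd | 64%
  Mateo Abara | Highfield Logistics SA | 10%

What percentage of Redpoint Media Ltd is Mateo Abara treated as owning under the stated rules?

By sibling attribution (R1), Mateo Abara is treated as also owning Nadia Abara's interest in Highfield Logistics SA, giving 10% + 69% = 79%.
Chain via Highfield Logistics SA → Northgate Partners LP (R3): 79% × 65% × 64% = 32.864% of Redpoint Media Ltd.

32.864%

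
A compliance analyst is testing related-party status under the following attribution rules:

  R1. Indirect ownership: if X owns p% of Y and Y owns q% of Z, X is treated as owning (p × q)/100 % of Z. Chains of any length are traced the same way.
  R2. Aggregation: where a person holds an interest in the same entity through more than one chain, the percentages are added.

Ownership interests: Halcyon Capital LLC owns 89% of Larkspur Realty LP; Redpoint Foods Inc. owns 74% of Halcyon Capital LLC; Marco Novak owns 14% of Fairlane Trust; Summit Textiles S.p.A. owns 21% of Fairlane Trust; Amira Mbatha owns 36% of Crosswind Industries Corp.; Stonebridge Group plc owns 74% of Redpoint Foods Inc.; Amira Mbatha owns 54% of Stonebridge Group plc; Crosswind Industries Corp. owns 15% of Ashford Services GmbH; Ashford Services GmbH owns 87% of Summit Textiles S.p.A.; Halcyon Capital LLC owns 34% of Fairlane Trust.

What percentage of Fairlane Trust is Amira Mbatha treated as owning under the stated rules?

Chain via Crosswind Industries Corp. → Ashford Services GmbH → Summit Textiles S.p.A. (R1): 36% × 15% × 87% × 21% = 0.98658% of Fairlane Trust.
Chain via Stonebridge Group plc → Redpoint Foods Inc. → Halcyon Capital LLC (R1): 54% × 74% × 74% × 34% = 10.053936% of Fairlane Trust.
Aggregating (R2): 0.98658% + 10.053936% = 11.040516%.

11.040516%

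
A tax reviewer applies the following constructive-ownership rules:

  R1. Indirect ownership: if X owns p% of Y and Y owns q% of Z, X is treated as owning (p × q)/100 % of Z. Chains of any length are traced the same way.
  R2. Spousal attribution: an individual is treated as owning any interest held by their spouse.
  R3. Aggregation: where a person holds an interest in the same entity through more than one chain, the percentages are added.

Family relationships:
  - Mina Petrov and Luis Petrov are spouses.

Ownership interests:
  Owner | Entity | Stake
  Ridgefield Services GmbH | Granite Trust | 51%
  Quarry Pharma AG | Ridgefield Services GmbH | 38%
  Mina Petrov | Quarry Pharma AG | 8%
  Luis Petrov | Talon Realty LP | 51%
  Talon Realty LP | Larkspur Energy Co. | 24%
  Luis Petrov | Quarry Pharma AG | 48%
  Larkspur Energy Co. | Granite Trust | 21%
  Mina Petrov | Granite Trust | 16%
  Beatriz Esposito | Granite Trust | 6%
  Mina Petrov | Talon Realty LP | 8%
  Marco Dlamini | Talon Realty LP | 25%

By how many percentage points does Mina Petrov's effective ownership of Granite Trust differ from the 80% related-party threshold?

50.1736

By spousal attribution (R2), Mina Petrov is treated as also owning Luis Petrov's interest in Quarry Pharma AG, giving 8% + 48% = 56%.
By spousal attribution (R2), Mina Petrov is treated as also owning Luis Petrov's interest in Talon Realty LP, giving 8% + 51% = 59%.
Chain via Quarry Pharma AG → Ridgefield Services GmbH (R1): 56% × 38% × 51% = 10.8528% of Granite Trust.
Chain via Talon Realty LP → Larkspur Energy Co. (R1): 59% × 24% × 21% = 2.9736% of Granite Trust.
Direct interest in Granite Trust: 16%.
Aggregating (R3): 10.8528% + 2.9736% + 16% = 29.8264%.
29.8264% falls short of the 80% threshold by 50.1736 percentage points.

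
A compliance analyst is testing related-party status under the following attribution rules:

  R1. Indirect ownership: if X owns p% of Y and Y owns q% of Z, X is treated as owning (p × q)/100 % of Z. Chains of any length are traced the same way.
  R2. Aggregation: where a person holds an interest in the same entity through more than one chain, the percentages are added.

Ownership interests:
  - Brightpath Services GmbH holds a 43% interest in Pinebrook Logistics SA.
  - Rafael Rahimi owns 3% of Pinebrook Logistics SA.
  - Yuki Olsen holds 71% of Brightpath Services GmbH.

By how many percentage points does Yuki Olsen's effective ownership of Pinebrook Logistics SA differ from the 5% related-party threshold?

Chain via Brightpath Services GmbH (R1): 71% × 43% = 30.53% of Pinebrook Logistics SA.
30.53% exceeds the 5% threshold by 25.53 percentage points.

25.53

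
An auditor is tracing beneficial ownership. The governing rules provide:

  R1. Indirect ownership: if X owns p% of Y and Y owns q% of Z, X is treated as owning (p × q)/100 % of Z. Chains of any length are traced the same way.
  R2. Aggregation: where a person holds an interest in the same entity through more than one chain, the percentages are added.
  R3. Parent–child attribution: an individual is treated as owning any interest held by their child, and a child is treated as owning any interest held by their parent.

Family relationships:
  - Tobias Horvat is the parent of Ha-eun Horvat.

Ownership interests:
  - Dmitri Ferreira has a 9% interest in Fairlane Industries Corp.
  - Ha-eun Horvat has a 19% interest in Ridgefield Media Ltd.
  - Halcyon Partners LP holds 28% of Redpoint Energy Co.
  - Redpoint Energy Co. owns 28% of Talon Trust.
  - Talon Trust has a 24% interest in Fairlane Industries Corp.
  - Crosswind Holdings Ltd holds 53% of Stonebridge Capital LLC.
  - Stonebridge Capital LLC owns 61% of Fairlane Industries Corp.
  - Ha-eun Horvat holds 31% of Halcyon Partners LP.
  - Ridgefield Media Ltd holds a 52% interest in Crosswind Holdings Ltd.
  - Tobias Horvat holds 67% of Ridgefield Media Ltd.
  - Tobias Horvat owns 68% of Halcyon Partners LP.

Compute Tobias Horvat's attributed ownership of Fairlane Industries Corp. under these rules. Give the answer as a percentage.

By parent–child attribution (R3), Tobias Horvat is treated as also owning Ha-eun Horvat's interest in Halcyon Partners LP, giving 68% + 31% = 99%.
By parent–child attribution (R3), Tobias Horvat is treated as also owning Ha-eun Horvat's interest in Ridgefield Media Ltd, giving 67% + 19% = 86%.
Chain via Halcyon Partners LP → Redpoint Energy Co. → Talon Trust (R1): 99% × 28% × 28% × 24% = 1.862784% of Fairlane Industries Corp.
Chain via Ridgefield Media Ltd → Crosswind Holdings Ltd → Stonebridge Capital LLC (R1): 86% × 52% × 53% × 61% = 14.457976% of Fairlane Industries Corp.
Aggregating (R2): 1.862784% + 14.457976% = 16.32076%.

16.32076%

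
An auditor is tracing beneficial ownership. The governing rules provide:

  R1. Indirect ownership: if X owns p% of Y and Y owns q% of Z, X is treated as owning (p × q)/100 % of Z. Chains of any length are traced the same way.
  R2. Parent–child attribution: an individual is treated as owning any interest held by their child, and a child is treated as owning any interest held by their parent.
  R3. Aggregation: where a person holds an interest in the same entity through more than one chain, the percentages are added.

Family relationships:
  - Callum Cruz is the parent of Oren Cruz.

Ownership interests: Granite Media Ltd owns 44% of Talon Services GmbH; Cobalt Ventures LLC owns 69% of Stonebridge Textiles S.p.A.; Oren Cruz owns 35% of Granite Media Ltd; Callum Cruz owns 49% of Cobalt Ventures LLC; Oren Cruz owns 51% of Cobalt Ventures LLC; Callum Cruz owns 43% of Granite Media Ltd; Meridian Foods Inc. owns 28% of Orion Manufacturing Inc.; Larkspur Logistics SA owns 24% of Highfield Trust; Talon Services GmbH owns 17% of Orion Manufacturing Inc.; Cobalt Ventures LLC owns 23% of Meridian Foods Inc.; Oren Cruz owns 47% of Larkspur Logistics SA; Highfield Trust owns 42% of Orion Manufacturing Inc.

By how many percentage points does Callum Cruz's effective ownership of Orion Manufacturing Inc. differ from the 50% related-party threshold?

32.988

By parent–child attribution (R2), Callum Cruz is treated as also owning Oren Cruz's interest in Granite Media Ltd, giving 43% + 35% = 78%.
By parent–child attribution (R2), Callum Cruz is treated as also owning Oren Cruz's interest in Cobalt Ventures LLC, giving 49% + 51% = 100%.
By parent–child attribution (R2), Callum Cruz is treated as owning Oren Cruz's 47% interest in Larkspur Logistics SA.
Chain via Granite Media Ltd → Talon Services GmbH (R1): 78% × 44% × 17% = 5.8344% of Orion Manufacturing Inc.
Chain via Cobalt Ventures LLC → Meridian Foods Inc. (R1): 100% × 23% × 28% = 6.44% of Orion Manufacturing Inc.
Chain via Larkspur Logistics SA → Highfield Trust (R1): 47% × 24% × 42% = 4.7376% of Orion Manufacturing Inc.
Aggregating (R3): 5.8344% + 6.44% + 4.7376% = 17.012%.
17.012% falls short of the 50% threshold by 32.988 percentage points.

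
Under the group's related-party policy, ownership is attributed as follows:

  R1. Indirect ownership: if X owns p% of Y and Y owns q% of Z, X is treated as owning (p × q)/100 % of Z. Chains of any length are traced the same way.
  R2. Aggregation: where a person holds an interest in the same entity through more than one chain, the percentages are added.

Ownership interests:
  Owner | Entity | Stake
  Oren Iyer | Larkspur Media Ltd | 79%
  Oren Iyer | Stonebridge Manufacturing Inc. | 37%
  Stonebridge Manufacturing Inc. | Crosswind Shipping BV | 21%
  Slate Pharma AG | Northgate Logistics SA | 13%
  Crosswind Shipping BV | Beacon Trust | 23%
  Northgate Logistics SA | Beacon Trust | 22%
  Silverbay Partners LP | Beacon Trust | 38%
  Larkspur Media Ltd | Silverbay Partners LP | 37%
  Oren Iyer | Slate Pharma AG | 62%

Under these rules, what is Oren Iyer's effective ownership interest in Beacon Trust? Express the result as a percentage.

14.6677%

Chain via Slate Pharma AG → Northgate Logistics SA (R1): 62% × 13% × 22% = 1.7732% of Beacon Trust.
Chain via Stonebridge Manufacturing Inc. → Crosswind Shipping BV (R1): 37% × 21% × 23% = 1.7871% of Beacon Trust.
Chain via Larkspur Media Ltd → Silverbay Partners LP (R1): 79% × 37% × 38% = 11.1074% of Beacon Trust.
Aggregating (R2): 1.7732% + 1.7871% + 11.1074% = 14.6677%.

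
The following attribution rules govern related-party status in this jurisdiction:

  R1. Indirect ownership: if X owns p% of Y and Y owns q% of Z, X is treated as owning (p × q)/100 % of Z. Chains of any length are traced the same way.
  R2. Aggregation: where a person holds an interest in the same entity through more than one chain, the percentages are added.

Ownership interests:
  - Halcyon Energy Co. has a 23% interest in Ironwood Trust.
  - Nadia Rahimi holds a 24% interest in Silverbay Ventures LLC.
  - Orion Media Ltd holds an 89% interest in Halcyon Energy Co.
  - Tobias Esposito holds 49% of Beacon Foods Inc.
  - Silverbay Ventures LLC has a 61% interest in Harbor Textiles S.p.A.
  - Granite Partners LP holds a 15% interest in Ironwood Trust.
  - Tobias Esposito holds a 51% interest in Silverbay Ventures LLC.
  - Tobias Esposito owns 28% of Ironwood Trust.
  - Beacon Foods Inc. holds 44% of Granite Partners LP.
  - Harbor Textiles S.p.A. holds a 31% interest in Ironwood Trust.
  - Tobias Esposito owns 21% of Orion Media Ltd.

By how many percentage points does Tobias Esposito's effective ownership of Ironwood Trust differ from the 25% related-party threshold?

Chain via Silverbay Ventures LLC → Harbor Textiles S.p.A. (R1): 51% × 61% × 31% = 9.6441% of Ironwood Trust.
Chain via Beacon Foods Inc. → Granite Partners LP (R1): 49% × 44% × 15% = 3.234% of Ironwood Trust.
Chain via Orion Media Ltd → Halcyon Energy Co. (R1): 21% × 89% × 23% = 4.2987% of Ironwood Trust.
Direct interest in Ironwood Trust: 28%.
Aggregating (R2): 9.6441% + 3.234% + 4.2987% + 28% = 45.1768%.
45.1768% exceeds the 25% threshold by 20.1768 percentage points.

20.1768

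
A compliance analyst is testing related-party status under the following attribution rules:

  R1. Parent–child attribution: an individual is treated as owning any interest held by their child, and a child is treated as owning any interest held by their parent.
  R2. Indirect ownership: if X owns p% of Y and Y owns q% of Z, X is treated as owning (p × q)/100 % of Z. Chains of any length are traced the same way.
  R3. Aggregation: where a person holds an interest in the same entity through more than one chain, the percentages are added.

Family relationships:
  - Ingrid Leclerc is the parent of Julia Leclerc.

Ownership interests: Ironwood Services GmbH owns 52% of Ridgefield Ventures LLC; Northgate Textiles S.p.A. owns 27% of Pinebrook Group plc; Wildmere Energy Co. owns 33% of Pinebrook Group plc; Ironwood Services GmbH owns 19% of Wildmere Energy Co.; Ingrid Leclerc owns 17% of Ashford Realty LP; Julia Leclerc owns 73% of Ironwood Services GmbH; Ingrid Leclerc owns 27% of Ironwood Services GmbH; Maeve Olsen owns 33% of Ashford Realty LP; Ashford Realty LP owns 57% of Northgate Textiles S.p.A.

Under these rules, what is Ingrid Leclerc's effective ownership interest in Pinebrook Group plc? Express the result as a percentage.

8.8863%

By parent–child attribution (R1), Ingrid Leclerc is treated as also owning Julia Leclerc's interest in Ironwood Services GmbH, giving 27% + 73% = 100%.
Chain via Ironwood Services GmbH → Wildmere Energy Co. (R2): 100% × 19% × 33% = 6.27% of Pinebrook Group plc.
Chain via Ashford Realty LP → Northgate Textiles S.p.A. (R2): 17% × 57% × 27% = 2.6163% of Pinebrook Group plc.
Aggregating (R3): 6.27% + 2.6163% = 8.8863%.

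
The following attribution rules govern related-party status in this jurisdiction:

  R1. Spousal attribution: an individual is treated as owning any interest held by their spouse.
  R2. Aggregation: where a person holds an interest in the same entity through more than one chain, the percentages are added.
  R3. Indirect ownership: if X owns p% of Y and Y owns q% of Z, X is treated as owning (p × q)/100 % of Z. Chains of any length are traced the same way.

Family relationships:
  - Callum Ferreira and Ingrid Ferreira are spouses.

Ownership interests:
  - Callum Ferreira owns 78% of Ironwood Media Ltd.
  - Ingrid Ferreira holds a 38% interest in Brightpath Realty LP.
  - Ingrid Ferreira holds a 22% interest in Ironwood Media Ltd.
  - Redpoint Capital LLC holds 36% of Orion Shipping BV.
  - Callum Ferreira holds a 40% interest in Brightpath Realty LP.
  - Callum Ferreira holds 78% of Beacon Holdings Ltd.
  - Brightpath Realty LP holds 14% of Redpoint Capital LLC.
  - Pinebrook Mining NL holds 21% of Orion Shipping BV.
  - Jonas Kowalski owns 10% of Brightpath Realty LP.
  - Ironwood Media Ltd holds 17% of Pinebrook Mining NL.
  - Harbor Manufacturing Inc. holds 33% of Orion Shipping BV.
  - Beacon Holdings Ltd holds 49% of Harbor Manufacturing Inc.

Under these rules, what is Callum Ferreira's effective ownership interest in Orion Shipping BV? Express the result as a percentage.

By spousal attribution (R1), Callum Ferreira is treated as also owning Ingrid Ferreira's interest in Ironwood Media Ltd, giving 78% + 22% = 100%.
By spousal attribution (R1), Callum Ferreira is treated as also owning Ingrid Ferreira's interest in Brightpath Realty LP, giving 40% + 38% = 78%.
Chain via Ironwood Media Ltd → Pinebrook Mining NL (R3): 100% × 17% × 21% = 3.57% of Orion Shipping BV.
Chain via Brightpath Realty LP → Redpoint Capital LLC (R3): 78% × 14% × 36% = 3.9312% of Orion Shipping BV.
Chain via Beacon Holdings Ltd → Harbor Manufacturing Inc. (R3): 78% × 49% × 33% = 12.6126% of Orion Shipping BV.
Aggregating (R2): 3.57% + 3.9312% + 12.6126% = 20.1138%.

20.1138%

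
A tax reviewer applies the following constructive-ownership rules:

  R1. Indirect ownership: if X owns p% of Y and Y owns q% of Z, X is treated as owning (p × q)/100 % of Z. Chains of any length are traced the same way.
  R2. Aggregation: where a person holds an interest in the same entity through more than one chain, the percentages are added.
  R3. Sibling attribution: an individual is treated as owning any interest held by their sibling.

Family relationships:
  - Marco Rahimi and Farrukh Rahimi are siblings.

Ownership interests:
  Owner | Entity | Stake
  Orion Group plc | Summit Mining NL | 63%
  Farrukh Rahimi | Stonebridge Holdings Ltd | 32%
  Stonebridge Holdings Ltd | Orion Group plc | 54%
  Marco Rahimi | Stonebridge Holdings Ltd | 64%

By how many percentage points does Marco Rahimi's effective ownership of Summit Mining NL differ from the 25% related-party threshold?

By sibling attribution (R3), Marco Rahimi is treated as also owning Farrukh Rahimi's interest in Stonebridge Holdings Ltd, giving 64% + 32% = 96%.
Chain via Stonebridge Holdings Ltd → Orion Group plc (R1): 96% × 54% × 63% = 32.6592% of Summit Mining NL.
32.6592% exceeds the 25% threshold by 7.6592 percentage points.

7.6592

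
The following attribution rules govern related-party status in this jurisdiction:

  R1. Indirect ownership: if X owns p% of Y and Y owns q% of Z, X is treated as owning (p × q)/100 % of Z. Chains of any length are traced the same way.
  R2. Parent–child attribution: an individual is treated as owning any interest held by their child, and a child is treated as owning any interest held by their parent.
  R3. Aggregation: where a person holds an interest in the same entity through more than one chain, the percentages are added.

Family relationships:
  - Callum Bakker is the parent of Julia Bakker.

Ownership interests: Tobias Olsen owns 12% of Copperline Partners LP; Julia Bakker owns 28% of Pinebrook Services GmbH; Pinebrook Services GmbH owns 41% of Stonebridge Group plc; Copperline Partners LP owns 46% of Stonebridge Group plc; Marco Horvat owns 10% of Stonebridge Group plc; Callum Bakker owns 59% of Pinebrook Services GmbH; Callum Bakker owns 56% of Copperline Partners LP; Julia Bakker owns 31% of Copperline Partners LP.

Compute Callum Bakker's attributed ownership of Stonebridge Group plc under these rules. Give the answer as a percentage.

By parent–child attribution (R2), Callum Bakker is treated as also owning Julia Bakker's interest in Copperline Partners LP, giving 56% + 31% = 87%.
By parent–child attribution (R2), Callum Bakker is treated as also owning Julia Bakker's interest in Pinebrook Services GmbH, giving 59% + 28% = 87%.
Chain via Copperline Partners LP (R1): 87% × 46% = 40.02% of Stonebridge Group plc.
Chain via Pinebrook Services GmbH (R1): 87% × 41% = 35.67% of Stonebridge Group plc.
Aggregating (R3): 40.02% + 35.67% = 75.69%.

75.69%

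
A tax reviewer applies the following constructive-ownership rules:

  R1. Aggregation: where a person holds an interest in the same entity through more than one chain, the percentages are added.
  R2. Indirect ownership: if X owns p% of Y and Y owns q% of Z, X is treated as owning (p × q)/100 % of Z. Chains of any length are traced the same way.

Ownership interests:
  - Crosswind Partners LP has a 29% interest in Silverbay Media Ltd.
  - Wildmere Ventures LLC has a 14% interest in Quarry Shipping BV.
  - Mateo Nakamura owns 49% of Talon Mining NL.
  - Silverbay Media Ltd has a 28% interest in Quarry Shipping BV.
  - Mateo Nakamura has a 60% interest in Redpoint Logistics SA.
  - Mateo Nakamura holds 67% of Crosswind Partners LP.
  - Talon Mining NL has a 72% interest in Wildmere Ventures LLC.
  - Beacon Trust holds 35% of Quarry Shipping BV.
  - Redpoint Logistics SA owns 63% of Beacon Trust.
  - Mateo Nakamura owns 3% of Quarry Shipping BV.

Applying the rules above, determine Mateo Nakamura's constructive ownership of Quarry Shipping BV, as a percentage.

26.6096%

Chain via Crosswind Partners LP → Silverbay Media Ltd (R2): 67% × 29% × 28% = 5.4404% of Quarry Shipping BV.
Chain via Redpoint Logistics SA → Beacon Trust (R2): 60% × 63% × 35% = 13.23% of Quarry Shipping BV.
Chain via Talon Mining NL → Wildmere Ventures LLC (R2): 49% × 72% × 14% = 4.9392% of Quarry Shipping BV.
Direct interest in Quarry Shipping BV: 3%.
Aggregating (R1): 5.4404% + 13.23% + 4.9392% + 3% = 26.6096%.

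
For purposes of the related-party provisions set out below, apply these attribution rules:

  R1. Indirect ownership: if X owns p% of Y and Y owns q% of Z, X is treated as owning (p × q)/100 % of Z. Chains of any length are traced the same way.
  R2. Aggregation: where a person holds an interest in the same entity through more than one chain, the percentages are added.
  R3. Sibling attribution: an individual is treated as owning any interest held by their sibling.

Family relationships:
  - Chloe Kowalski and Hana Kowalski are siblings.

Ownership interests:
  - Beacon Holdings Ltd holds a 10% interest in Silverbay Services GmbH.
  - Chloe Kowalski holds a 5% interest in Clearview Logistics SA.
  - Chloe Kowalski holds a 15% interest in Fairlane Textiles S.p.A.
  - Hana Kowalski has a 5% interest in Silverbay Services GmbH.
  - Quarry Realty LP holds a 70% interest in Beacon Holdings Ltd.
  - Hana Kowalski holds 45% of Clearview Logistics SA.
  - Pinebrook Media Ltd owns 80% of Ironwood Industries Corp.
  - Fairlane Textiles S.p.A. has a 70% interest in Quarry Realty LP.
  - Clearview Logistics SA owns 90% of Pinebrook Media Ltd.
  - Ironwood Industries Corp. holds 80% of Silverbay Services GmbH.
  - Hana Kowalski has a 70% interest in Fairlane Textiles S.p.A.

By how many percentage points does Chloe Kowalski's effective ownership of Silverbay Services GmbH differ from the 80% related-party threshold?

By sibling attribution (R3), Chloe Kowalski is treated as also owning Hana Kowalski's interest in Fairlane Textiles S.p.A, giving 15% + 70% = 85%.
By sibling attribution (R3), Chloe Kowalski is treated as also owning Hana Kowalski's interest in Clearview Logistics SA, giving 5% + 45% = 50%.
By sibling attribution (R3), Chloe Kowalski is treated as owning Hana Kowalski's 5% interest in Silverbay Services GmbH.
Chain via Fairlane Textiles S.p.A. → Quarry Realty LP → Beacon Holdings Ltd (R1): 85% × 70% × 70% × 10% = 4.165% of Silverbay Services GmbH.
Chain via Clearview Logistics SA → Pinebrook Media Ltd → Ironwood Industries Corp. (R1): 50% × 90% × 80% × 80% = 28.8% of Silverbay Services GmbH.
Direct interest in Silverbay Services GmbH: 5%.
Aggregating (R2): 4.165% + 28.8% + 5% = 37.965%.
37.965% falls short of the 80% threshold by 42.035 percentage points.

42.035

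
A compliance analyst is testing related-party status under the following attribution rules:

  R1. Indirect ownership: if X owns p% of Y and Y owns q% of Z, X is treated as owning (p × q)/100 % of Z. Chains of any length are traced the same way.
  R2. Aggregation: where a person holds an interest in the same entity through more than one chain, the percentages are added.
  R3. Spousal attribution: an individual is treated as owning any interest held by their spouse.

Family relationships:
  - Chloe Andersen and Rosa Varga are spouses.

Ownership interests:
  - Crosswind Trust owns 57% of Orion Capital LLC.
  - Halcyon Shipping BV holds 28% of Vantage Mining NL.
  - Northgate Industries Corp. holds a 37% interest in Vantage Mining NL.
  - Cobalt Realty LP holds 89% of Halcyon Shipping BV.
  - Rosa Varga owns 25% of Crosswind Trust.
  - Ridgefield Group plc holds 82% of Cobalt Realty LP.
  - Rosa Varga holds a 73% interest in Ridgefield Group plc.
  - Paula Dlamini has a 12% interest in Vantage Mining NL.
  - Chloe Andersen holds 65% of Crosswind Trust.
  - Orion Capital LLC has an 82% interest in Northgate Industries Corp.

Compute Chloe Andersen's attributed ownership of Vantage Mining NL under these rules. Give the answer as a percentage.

30.481532%

By spousal attribution (R3), Chloe Andersen is treated as also owning Rosa Varga's interest in Crosswind Trust, giving 65% + 25% = 90%.
By spousal attribution (R3), Chloe Andersen is treated as owning Rosa Varga's 73% interest in Ridgefield Group plc.
Chain via Crosswind Trust → Orion Capital LLC → Northgate Industries Corp. (R1): 90% × 57% × 82% × 37% = 15.56442% of Vantage Mining NL.
Chain via Ridgefield Group plc → Cobalt Realty LP → Halcyon Shipping BV (R1): 73% × 82% × 89% × 28% = 14.917112% of Vantage Mining NL.
Aggregating (R2): 15.56442% + 14.917112% = 30.481532%.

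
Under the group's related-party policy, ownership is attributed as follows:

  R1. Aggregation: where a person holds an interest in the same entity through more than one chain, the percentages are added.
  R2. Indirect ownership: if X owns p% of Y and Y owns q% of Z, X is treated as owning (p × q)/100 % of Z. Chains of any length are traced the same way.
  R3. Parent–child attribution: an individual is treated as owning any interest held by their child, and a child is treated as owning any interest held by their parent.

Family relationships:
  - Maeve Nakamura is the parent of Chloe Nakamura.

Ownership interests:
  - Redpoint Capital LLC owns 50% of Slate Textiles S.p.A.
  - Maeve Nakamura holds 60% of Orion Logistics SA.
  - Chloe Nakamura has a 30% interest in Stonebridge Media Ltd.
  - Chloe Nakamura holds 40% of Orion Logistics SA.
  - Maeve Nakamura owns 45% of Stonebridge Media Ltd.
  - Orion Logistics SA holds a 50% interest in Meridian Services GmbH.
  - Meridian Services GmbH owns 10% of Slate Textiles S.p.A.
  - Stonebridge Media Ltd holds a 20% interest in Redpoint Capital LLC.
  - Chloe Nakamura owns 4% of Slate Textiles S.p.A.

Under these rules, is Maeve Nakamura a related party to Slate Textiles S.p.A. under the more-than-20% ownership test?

By parent–child attribution (R3), Maeve Nakamura is treated as also owning Chloe Nakamura's interest in Stonebridge Media Ltd, giving 45% + 30% = 75%.
By parent–child attribution (R3), Maeve Nakamura is treated as also owning Chloe Nakamura's interest in Orion Logistics SA, giving 60% + 40% = 100%.
By parent–child attribution (R3), Maeve Nakamura is treated as owning Chloe Nakamura's 4% interest in Slate Textiles S.p.A.
Chain via Stonebridge Media Ltd → Redpoint Capital LLC (R2): 75% × 20% × 50% = 7.5% of Slate Textiles S.p.A.
Chain via Orion Logistics SA → Meridian Services GmbH (R2): 100% × 50% × 10% = 5% of Slate Textiles S.p.A.
Direct interest in Slate Textiles S.p.A: 4%.
Aggregating (R1): 7.5% + 5% + 4% = 16.5%.
16.5% does not exceed the 20% threshold, so Maeve is not a related party to Slate Textiles S.p.A.

No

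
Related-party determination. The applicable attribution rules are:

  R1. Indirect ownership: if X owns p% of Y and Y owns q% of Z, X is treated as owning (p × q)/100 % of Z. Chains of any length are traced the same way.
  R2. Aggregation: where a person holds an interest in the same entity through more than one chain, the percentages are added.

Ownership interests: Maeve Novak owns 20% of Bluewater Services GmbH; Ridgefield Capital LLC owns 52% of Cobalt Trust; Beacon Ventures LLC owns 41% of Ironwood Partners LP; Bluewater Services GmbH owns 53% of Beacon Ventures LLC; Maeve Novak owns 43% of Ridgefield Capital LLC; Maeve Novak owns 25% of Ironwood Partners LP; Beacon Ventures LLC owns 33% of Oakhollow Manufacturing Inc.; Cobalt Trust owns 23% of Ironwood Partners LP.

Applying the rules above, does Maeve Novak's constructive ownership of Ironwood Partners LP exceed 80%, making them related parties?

No

Chain via Bluewater Services GmbH → Beacon Ventures LLC (R1): 20% × 53% × 41% = 4.346% of Ironwood Partners LP.
Chain via Ridgefield Capital LLC → Cobalt Trust (R1): 43% × 52% × 23% = 5.1428% of Ironwood Partners LP.
Direct interest in Ironwood Partners LP: 25%.
Aggregating (R2): 4.346% + 5.1428% + 25% = 34.4888%.
34.4888% does not exceed the 80% threshold, so Maeve is not a related party to Ironwood Partners LP.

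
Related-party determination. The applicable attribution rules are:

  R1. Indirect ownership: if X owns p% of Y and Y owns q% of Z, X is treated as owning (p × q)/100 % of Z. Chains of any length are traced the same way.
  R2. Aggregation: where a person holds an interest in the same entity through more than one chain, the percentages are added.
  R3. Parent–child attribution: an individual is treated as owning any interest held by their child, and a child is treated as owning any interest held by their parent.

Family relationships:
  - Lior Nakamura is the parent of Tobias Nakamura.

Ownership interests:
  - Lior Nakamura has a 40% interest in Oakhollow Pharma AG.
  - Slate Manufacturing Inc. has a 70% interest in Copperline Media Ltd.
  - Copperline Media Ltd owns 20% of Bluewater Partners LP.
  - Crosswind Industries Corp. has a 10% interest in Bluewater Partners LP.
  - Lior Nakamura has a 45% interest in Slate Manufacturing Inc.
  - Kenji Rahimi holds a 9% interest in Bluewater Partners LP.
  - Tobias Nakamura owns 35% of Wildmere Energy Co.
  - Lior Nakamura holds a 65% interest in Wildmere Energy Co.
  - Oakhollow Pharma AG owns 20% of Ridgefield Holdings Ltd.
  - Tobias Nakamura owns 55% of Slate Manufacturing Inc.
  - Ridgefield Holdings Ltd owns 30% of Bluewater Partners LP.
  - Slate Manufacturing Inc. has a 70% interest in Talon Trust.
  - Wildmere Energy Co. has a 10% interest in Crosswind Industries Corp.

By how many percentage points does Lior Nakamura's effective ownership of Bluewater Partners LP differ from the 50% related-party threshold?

By parent–child attribution (R3), Lior Nakamura is treated as also owning Tobias Nakamura's interest in Wildmere Energy Co, giving 65% + 35% = 100%.
By parent–child attribution (R3), Lior Nakamura is treated as also owning Tobias Nakamura's interest in Slate Manufacturing Inc, giving 45% + 55% = 100%.
Chain via Wildmere Energy Co. → Crosswind Industries Corp. (R1): 100% × 10% × 10% = 1% of Bluewater Partners LP.
Chain via Oakhollow Pharma AG → Ridgefield Holdings Ltd (R1): 40% × 20% × 30% = 2.4% of Bluewater Partners LP.
Chain via Slate Manufacturing Inc. → Copperline Media Ltd (R1): 100% × 70% × 20% = 14% of Bluewater Partners LP.
Aggregating (R2): 1% + 2.4% + 14% = 17.4%.
17.4% falls short of the 50% threshold by 32.6 percentage points.

32.6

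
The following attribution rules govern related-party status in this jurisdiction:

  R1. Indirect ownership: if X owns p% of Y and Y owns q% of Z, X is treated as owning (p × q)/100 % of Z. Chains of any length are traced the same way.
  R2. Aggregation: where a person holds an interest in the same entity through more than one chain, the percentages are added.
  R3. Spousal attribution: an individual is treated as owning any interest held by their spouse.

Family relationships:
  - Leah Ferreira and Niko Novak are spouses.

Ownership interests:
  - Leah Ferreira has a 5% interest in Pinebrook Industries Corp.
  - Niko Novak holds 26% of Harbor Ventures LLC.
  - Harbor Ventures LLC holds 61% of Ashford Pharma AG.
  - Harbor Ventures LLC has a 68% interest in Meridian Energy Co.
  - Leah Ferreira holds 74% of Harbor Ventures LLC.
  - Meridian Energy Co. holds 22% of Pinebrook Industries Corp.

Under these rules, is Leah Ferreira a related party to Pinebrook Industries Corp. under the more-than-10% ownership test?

Yes

By spousal attribution (R3), Leah Ferreira is treated as also owning Niko Novak's interest in Harbor Ventures LLC, giving 74% + 26% = 100%.
Chain via Harbor Ventures LLC → Meridian Energy Co. (R1): 100% × 68% × 22% = 14.96% of Pinebrook Industries Corp.
Direct interest in Pinebrook Industries Corp: 5%.
Aggregating (R2): 14.96% + 5% = 19.96%.
19.96% exceeds the 10% threshold, so Leah is a related party to Pinebrook Industries Corp.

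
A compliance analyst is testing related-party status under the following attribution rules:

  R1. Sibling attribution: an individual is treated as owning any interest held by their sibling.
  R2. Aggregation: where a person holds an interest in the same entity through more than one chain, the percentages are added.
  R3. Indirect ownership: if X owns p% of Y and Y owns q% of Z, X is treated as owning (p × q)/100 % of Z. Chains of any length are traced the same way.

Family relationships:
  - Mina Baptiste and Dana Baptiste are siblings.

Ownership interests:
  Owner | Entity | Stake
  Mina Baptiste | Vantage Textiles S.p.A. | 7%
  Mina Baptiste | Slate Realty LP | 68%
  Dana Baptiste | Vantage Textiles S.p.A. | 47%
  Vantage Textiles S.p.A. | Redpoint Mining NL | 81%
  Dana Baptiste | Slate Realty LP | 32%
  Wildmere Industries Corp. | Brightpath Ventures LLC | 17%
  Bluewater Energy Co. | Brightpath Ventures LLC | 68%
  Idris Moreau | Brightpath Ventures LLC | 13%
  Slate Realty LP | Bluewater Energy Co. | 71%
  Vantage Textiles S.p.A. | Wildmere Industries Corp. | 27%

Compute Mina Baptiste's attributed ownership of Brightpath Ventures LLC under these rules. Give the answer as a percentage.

By sibling attribution (R1), Mina Baptiste is treated as also owning Dana Baptiste's interest in Vantage Textiles S.p.A, giving 7% + 47% = 54%.
By sibling attribution (R1), Mina Baptiste is treated as also owning Dana Baptiste's interest in Slate Realty LP, giving 68% + 32% = 100%.
Chain via Vantage Textiles S.p.A. → Wildmere Industries Corp. (R3): 54% × 27% × 17% = 2.4786% of Brightpath Ventures LLC.
Chain via Slate Realty LP → Bluewater Energy Co. (R3): 100% × 71% × 68% = 48.28% of Brightpath Ventures LLC.
Aggregating (R2): 2.4786% + 48.28% = 50.7586%.

50.7586%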